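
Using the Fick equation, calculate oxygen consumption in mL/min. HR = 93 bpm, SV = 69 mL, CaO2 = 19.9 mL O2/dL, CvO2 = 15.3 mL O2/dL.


CO = HR*SV = 93*69/1000 = 6.417 L/min
a-v O2 diff = 19.9 - 15.3 = 4.6 mL/dL
VO2 = CO * (CaO2-CvO2) * 10 dL/L
VO2 = 6.417 * 4.6 * 10
VO2 = 295.2 mL/min


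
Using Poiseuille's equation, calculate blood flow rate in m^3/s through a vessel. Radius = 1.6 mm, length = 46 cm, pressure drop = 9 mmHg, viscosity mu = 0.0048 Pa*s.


Q = pi*r^4*dP / (8*mu*L)
r = 0.0016 m, L = 0.46 m
dP = 9 mmHg = 1199.898 Pa
Q = 1.3986e-06 m^3/s


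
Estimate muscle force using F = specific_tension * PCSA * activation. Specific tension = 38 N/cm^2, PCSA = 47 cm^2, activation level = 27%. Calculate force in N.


F = sigma * PCSA * activation
F = 38 * 47 * 0.27
F = 482.2 N


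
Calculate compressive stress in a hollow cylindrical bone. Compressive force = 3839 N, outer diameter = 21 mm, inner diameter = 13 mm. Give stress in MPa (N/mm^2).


A = pi*(r_o^2 - r_i^2)
r_o = 10.5 mm, r_i = 6.5 mm
A = 213.628 mm^2
sigma = F/A = 3839 / 213.628
sigma = 17.97 MPa


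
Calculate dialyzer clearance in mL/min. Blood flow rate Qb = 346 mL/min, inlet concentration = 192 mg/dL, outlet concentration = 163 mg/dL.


K = Qb * (Cb_in - Cb_out) / Cb_in
K = 346 * (192 - 163) / 192
K = 52.26 mL/min


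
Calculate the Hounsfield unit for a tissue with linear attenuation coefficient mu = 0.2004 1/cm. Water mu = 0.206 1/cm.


HU = ((mu_tissue - mu_water) / mu_water) * 1000
HU = ((0.2004 - 0.206) / 0.206) * 1000
HU = -27.18


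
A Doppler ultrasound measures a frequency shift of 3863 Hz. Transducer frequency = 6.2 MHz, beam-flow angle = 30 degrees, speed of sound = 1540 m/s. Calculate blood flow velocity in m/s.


v = fd * c / (2 * f0 * cos(theta))
v = 3863 * 1540 / (2 * 6.2000e+06 * cos(30))
v = 0.554 m/s


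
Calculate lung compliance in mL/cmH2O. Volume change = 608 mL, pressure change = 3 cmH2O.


C = dV / dP
C = 608 / 3
C = 202.7 mL/cmH2O


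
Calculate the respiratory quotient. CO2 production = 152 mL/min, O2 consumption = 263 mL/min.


RQ = VCO2 / VO2
RQ = 152 / 263
RQ = 0.5779


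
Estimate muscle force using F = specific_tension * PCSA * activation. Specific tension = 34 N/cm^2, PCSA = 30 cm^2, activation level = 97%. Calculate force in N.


F = sigma * PCSA * activation
F = 34 * 30 * 0.97
F = 989.4 N


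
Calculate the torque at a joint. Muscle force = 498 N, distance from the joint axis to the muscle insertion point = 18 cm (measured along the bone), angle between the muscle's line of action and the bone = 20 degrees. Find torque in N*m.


Torque = F * d * sin(theta)   (moment arm = d*sin(theta))
d = 18 cm = 0.18 m
Torque = 498 * 0.18 * sin(20)
Torque = 30.66 N*m


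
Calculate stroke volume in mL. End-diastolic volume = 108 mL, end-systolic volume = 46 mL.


SV = EDV - ESV
SV = 108 - 46
SV = 62 mL


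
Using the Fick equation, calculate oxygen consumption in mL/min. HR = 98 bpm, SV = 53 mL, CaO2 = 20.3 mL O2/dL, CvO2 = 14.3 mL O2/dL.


CO = HR*SV = 98*53/1000 = 5.194 L/min
a-v O2 diff = 20.3 - 14.3 = 6 mL/dL
VO2 = CO * (CaO2-CvO2) * 10 dL/L
VO2 = 5.194 * 6 * 10
VO2 = 311.6 mL/min


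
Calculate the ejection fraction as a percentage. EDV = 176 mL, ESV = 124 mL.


SV = EDV - ESV = 176 - 124 = 52 mL
EF = SV/EDV * 100 = 52/176 * 100
EF = 29.55%


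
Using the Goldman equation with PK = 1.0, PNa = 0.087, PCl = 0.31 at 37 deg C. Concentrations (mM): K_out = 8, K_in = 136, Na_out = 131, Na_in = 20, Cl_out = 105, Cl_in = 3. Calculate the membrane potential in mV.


Vm = (RT/F)*ln((PK*Ko + PNa*Nao + PCl*Cli)/(PK*Ki + PNa*Nai + PCl*Clo))
Numer = 20.327, Denom = 170.29
Vm = -56.81 mV


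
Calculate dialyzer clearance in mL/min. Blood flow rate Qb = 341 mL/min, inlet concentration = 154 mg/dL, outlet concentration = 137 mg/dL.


K = Qb * (Cb_in - Cb_out) / Cb_in
K = 341 * (154 - 137) / 154
K = 37.64 mL/min


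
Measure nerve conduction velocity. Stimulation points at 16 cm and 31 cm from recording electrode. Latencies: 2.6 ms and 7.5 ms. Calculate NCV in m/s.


Distance = (31 - 16) / 100 = 0.15 m
dt = (7.5 - 2.6) / 1000 = 0.0049 s
NCV = dist / dt = 30.61 m/s


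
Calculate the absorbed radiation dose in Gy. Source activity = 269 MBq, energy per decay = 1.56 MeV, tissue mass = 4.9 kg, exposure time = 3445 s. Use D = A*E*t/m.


A = 269 MBq = 2.6900e+08 Bq
E = 1.56 MeV = 2.49912e-13 J
D = A*E*t/m = 2.6900e+08*2.49912e-13*3445/4.9
D = 0.04726 Gy


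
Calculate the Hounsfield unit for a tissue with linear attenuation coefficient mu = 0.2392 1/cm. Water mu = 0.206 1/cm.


HU = ((mu_tissue - mu_water) / mu_water) * 1000
HU = ((0.2392 - 0.206) / 0.206) * 1000
HU = 161.2


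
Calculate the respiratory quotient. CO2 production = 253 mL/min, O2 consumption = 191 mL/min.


RQ = VCO2 / VO2
RQ = 253 / 191
RQ = 1.325


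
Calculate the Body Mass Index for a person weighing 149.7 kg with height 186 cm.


BMI = weight / height^2
height = 186 cm = 1.86 m
BMI = 149.7 / 1.86^2
BMI = 43.27 kg/m^2


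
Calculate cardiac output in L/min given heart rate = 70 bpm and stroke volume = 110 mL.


CO = HR * SV
CO = 70 * 110 / 1000
CO = 7.7 L/min


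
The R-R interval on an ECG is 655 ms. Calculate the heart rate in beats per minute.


HR = 60 / RR_interval(s)
RR = 655 ms = 0.655 s
HR = 60 / 0.655 = 91.6 bpm


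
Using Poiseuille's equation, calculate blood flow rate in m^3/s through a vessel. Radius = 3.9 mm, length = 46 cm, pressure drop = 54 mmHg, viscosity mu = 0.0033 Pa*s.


Q = pi*r^4*dP / (8*mu*L)
r = 0.0039 m, L = 0.46 m
dP = 54 mmHg = 7199.388 Pa
Q = 4.3087e-04 m^3/s


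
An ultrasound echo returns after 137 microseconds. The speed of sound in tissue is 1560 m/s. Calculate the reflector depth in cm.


depth = c * t / 2
t = 137 us = 1.3700e-04 s
depth = 1560 * 1.3700e-04 / 2
depth = 0.10686 m = 10.686 cm


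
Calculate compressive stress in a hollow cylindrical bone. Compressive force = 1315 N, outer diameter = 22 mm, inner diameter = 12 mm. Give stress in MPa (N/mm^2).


A = pi*(r_o^2 - r_i^2)
r_o = 11 mm, r_i = 6 mm
A = 267.035 mm^2
sigma = F/A = 1315 / 267.035
sigma = 4.924 MPa


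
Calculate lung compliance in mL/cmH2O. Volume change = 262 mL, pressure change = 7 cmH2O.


C = dV / dP
C = 262 / 7
C = 37.43 mL/cmH2O


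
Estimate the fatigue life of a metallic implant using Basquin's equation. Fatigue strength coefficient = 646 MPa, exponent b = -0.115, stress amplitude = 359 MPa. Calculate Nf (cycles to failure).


sigma_a = sigma_f' * (2Nf)^b
2Nf = (sigma_a/sigma_f')^(1/b)
2Nf = (359/646)^(1/-0.115)
2Nf = 165.42148
Nf = 82.71


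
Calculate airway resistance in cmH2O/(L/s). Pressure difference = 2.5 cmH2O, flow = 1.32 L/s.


R = dP / flow
R = 2.5 / 1.32
R = 1.894 cmH2O/(L/s)


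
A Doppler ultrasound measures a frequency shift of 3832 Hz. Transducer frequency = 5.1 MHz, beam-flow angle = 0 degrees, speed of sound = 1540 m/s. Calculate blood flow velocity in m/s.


v = fd * c / (2 * f0 * cos(theta))
v = 3832 * 1540 / (2 * 5.1000e+06 * cos(0))
v = 0.5786 m/s


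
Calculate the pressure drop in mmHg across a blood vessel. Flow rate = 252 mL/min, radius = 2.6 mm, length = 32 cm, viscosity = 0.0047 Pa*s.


dP = 8*mu*L*Q / (pi*r^4)
Q = 252 mL/min = 4.2e-06 m^3/s
dP = 352.001 Pa = 352.001 / 133.322 mmHg = 2.64 mmHg


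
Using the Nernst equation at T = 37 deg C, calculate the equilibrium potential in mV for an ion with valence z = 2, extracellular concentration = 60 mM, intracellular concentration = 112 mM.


E = (RT/(zF)) * ln(C_out/C_in)
T = 37 + 273.15 = 310.15 K
E = (8.314 * 310.15 / (2 * 96485)) * ln(60/112)
E = -8.34 mV


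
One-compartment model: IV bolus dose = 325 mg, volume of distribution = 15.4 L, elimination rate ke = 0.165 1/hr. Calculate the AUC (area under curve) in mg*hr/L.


C0 = Dose/Vd = 325/15.4 = 21.1039 mg/L
AUC = C0/ke = 21.1039/0.165
AUC = 127.9 mg*hr/L


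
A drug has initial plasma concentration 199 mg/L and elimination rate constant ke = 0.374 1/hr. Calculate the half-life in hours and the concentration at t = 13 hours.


t_half = ln(2) / ke = 0.693147 / 0.374 = 1.853 hr
C(t) = C0 * exp(-ke*t) = 199 * exp(-0.374*13)
C(13) = 1.539 mg/L


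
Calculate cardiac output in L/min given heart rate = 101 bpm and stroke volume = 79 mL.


CO = HR * SV
CO = 101 * 79 / 1000
CO = 7.979 L/min


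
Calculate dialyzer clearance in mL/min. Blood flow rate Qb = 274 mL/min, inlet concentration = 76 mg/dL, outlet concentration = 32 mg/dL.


K = Qb * (Cb_in - Cb_out) / Cb_in
K = 274 * (76 - 32) / 76
K = 158.6 mL/min


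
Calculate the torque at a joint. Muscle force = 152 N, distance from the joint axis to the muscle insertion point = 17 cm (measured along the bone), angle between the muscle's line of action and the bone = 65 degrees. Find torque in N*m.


Torque = F * d * sin(theta)   (moment arm = d*sin(theta))
d = 17 cm = 0.17 m
Torque = 152 * 0.17 * sin(65)
Torque = 23.42 N*m


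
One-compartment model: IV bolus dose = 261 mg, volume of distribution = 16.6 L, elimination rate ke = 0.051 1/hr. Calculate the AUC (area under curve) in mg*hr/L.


C0 = Dose/Vd = 261/16.6 = 15.7229 mg/L
AUC = C0/ke = 15.7229/0.051
AUC = 308.3 mg*hr/L


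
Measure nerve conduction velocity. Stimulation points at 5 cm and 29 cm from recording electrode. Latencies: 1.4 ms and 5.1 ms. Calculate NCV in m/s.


Distance = (29 - 5) / 100 = 0.24 m
dt = (5.1 - 1.4) / 1000 = 0.0037 s
NCV = dist / dt = 64.86 m/s


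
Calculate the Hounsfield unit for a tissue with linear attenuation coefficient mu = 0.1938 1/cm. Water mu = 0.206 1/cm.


HU = ((mu_tissue - mu_water) / mu_water) * 1000
HU = ((0.1938 - 0.206) / 0.206) * 1000
HU = -59.22


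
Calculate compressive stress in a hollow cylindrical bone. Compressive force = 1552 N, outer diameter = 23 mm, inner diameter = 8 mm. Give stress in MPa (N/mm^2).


A = pi*(r_o^2 - r_i^2)
r_o = 11.5 mm, r_i = 4 mm
A = 365.21 mm^2
sigma = F/A = 1552 / 365.21
sigma = 4.25 MPa


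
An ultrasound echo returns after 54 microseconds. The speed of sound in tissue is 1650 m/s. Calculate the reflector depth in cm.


depth = c * t / 2
t = 54 us = 5.4000e-05 s
depth = 1650 * 5.4000e-05 / 2
depth = 0.04455 m = 4.455 cm


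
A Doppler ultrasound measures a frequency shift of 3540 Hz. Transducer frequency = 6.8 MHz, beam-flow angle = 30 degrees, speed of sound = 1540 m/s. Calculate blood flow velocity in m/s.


v = fd * c / (2 * f0 * cos(theta))
v = 3540 * 1540 / (2 * 6.8000e+06 * cos(30))
v = 0.4629 m/s


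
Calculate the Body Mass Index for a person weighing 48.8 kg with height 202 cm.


BMI = weight / height^2
height = 202 cm = 2.02 m
BMI = 48.8 / 2.02^2
BMI = 11.96 kg/m^2


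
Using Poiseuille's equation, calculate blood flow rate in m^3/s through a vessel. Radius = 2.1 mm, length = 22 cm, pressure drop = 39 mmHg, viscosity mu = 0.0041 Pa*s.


Q = pi*r^4*dP / (8*mu*L)
r = 0.0021 m, L = 0.22 m
dP = 39 mmHg = 5199.558 Pa
Q = 4.4025e-05 m^3/s


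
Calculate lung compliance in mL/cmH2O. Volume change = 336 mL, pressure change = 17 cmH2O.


C = dV / dP
C = 336 / 17
C = 19.76 mL/cmH2O


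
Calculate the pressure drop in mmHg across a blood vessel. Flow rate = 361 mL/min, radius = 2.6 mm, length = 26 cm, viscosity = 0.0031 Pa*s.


dP = 8*mu*L*Q / (pi*r^4)
Q = 361 mL/min = 6.01667e-06 m^3/s
dP = 270.233 Pa = 270.233 / 133.322 mmHg = 2.027 mmHg


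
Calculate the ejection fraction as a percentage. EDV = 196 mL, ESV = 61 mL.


SV = EDV - ESV = 196 - 61 = 135 mL
EF = SV/EDV * 100 = 135/196 * 100
EF = 68.88%


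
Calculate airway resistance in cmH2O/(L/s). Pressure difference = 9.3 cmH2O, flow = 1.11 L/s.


R = dP / flow
R = 9.3 / 1.11
R = 8.378 cmH2O/(L/s)


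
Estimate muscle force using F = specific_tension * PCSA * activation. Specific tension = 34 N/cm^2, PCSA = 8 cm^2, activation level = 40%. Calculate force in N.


F = sigma * PCSA * activation
F = 34 * 8 * 0.4
F = 108.8 N


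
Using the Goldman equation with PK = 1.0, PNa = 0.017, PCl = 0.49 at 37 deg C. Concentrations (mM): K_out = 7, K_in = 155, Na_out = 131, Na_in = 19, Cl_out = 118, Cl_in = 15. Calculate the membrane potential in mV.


Vm = (RT/F)*ln((PK*Ko + PNa*Nao + PCl*Cli)/(PK*Ki + PNa*Nai + PCl*Clo))
Numer = 16.577, Denom = 213.143
Vm = -68.25 mV


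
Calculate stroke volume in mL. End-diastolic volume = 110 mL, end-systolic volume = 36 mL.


SV = EDV - ESV
SV = 110 - 36
SV = 74 mL


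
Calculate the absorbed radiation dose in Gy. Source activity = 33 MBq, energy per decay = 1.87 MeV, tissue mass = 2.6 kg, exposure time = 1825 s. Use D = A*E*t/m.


A = 33 MBq = 3.3000e+07 Bq
E = 1.87 MeV = 2.99574e-13 J
D = A*E*t/m = 3.3000e+07*2.99574e-13*1825/2.6
D = 0.006939 Gy


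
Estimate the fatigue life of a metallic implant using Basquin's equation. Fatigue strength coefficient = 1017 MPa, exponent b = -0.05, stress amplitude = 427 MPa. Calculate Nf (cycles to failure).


sigma_a = sigma_f' * (2Nf)^b
2Nf = (sigma_a/sigma_f')^(1/b)
2Nf = (427/1017)^(1/-0.05)
2Nf = 34503373
Nf = 1.7252e+07


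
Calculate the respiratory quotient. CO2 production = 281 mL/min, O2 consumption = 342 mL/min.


RQ = VCO2 / VO2
RQ = 281 / 342
RQ = 0.8216


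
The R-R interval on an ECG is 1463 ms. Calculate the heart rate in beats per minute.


HR = 60 / RR_interval(s)
RR = 1463 ms = 1.463 s
HR = 60 / 1.463 = 41.01 bpm


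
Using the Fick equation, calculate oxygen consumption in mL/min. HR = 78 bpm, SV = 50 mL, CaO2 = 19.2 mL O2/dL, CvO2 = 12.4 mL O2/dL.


CO = HR*SV = 78*50/1000 = 3.9 L/min
a-v O2 diff = 19.2 - 12.4 = 6.8 mL/dL
VO2 = CO * (CaO2-CvO2) * 10 dL/L
VO2 = 3.9 * 6.8 * 10
VO2 = 265.2 mL/min


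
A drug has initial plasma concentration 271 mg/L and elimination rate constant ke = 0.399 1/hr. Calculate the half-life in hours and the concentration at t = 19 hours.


t_half = ln(2) / ke = 0.693147 / 0.399 = 1.737 hr
C(t) = C0 * exp(-ke*t) = 271 * exp(-0.399*19)
C(19) = 0.1382 mg/L


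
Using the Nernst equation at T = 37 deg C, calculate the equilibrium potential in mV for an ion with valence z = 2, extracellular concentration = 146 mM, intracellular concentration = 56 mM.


E = (RT/(zF)) * ln(C_out/C_in)
T = 37 + 273.15 = 310.15 K
E = (8.314 * 310.15 / (2 * 96485)) * ln(146/56)
E = 12.8 mV


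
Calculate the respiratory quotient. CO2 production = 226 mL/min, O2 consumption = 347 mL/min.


RQ = VCO2 / VO2
RQ = 226 / 347
RQ = 0.6513


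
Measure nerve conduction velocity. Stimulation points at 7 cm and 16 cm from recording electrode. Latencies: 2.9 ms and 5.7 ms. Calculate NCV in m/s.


Distance = (16 - 7) / 100 = 0.09 m
dt = (5.7 - 2.9) / 1000 = 0.0028 s
NCV = dist / dt = 32.14 m/s


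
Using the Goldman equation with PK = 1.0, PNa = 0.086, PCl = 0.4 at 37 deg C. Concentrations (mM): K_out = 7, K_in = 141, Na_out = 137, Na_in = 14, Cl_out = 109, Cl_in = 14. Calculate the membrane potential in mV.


Vm = (RT/F)*ln((PK*Ko + PNa*Nao + PCl*Cli)/(PK*Ki + PNa*Nai + PCl*Clo))
Numer = 24.382, Denom = 185.804
Vm = -54.27 mV


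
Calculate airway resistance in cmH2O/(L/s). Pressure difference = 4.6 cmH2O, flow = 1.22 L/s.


R = dP / flow
R = 4.6 / 1.22
R = 3.77 cmH2O/(L/s)


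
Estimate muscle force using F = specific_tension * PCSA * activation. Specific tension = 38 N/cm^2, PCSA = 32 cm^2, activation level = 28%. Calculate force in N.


F = sigma * PCSA * activation
F = 38 * 32 * 0.28
F = 340.5 N


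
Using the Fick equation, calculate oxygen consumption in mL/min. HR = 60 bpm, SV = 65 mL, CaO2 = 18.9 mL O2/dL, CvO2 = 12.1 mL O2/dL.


CO = HR*SV = 60*65/1000 = 3.9 L/min
a-v O2 diff = 18.9 - 12.1 = 6.8 mL/dL
VO2 = CO * (CaO2-CvO2) * 10 dL/L
VO2 = 3.9 * 6.8 * 10
VO2 = 265.2 mL/min


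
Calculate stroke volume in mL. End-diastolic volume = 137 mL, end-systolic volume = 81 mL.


SV = EDV - ESV
SV = 137 - 81
SV = 56 mL


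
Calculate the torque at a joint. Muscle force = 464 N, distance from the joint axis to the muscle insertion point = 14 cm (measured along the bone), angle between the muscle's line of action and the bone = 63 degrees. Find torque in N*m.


Torque = F * d * sin(theta)   (moment arm = d*sin(theta))
d = 14 cm = 0.14 m
Torque = 464 * 0.14 * sin(63)
Torque = 57.88 N*m


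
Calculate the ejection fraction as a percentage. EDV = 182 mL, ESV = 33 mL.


SV = EDV - ESV = 182 - 33 = 149 mL
EF = SV/EDV * 100 = 149/182 * 100
EF = 81.87%


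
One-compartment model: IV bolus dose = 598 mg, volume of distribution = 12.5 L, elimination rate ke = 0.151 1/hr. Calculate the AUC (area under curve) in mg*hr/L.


C0 = Dose/Vd = 598/12.5 = 47.84 mg/L
AUC = C0/ke = 47.84/0.151
AUC = 316.8 mg*hr/L


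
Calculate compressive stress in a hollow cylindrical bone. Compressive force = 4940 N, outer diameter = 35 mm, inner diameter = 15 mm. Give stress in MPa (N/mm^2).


A = pi*(r_o^2 - r_i^2)
r_o = 17.5 mm, r_i = 7.5 mm
A = 785.398 mm^2
sigma = F/A = 4940 / 785.398
sigma = 6.29 MPa


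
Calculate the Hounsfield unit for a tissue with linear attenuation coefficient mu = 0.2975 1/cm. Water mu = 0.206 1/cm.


HU = ((mu_tissue - mu_water) / mu_water) * 1000
HU = ((0.2975 - 0.206) / 0.206) * 1000
HU = 444.2


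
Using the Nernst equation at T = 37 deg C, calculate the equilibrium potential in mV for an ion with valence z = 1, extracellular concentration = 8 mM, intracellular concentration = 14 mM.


E = (RT/(zF)) * ln(C_out/C_in)
T = 37 + 273.15 = 310.15 K
E = (8.314 * 310.15 / (1 * 96485)) * ln(8/14)
E = -14.96 mV


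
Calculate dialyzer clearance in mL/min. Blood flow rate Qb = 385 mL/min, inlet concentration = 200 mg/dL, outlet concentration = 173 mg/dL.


K = Qb * (Cb_in - Cb_out) / Cb_in
K = 385 * (200 - 173) / 200
K = 51.98 mL/min


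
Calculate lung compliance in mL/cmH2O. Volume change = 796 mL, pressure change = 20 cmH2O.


C = dV / dP
C = 796 / 20
C = 39.8 mL/cmH2O


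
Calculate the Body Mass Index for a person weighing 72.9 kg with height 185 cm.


BMI = weight / height^2
height = 185 cm = 1.85 m
BMI = 72.9 / 1.85^2
BMI = 21.3 kg/m^2


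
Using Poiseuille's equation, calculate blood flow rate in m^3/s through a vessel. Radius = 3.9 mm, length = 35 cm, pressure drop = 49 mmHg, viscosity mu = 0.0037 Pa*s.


Q = pi*r^4*dP / (8*mu*L)
r = 0.0039 m, L = 0.35 m
dP = 49 mmHg = 6532.778 Pa
Q = 4.5830e-04 m^3/s


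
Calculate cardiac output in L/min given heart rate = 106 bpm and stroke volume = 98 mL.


CO = HR * SV
CO = 106 * 98 / 1000
CO = 10.39 L/min


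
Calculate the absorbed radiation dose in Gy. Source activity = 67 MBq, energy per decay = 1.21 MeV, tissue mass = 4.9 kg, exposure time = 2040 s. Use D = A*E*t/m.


A = 67 MBq = 6.7000e+07 Bq
E = 1.21 MeV = 1.93842e-13 J
D = A*E*t/m = 6.7000e+07*1.93842e-13*2040/4.9
D = 0.005407 Gy


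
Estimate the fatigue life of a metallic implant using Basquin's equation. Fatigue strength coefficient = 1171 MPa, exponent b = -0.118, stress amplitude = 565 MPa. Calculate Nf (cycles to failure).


sigma_a = sigma_f' * (2Nf)^b
2Nf = (sigma_a/sigma_f')^(1/b)
2Nf = (565/1171)^(1/-0.118)
2Nf = 481.14389
Nf = 240.6


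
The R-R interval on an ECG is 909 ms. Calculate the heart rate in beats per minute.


HR = 60 / RR_interval(s)
RR = 909 ms = 0.909 s
HR = 60 / 0.909 = 66.01 bpm


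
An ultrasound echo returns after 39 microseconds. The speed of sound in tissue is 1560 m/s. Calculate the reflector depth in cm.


depth = c * t / 2
t = 39 us = 3.9000e-05 s
depth = 1560 * 3.9000e-05 / 2
depth = 0.03042 m = 3.042 cm


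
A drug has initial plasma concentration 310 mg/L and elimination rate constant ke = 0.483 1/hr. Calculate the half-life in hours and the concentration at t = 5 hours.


t_half = ln(2) / ke = 0.693147 / 0.483 = 1.435 hr
C(t) = C0 * exp(-ke*t) = 310 * exp(-0.483*5)
C(5) = 27.7 mg/L


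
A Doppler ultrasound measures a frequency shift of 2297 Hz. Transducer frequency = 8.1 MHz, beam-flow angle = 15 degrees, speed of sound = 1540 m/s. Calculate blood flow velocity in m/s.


v = fd * c / (2 * f0 * cos(theta))
v = 2297 * 1540 / (2 * 8.1000e+06 * cos(15))
v = 0.2261 m/s


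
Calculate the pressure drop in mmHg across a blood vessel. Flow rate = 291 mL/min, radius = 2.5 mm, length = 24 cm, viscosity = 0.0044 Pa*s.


dP = 8*mu*L*Q / (pi*r^4)
Q = 291 mL/min = 4.85e-06 m^3/s
dP = 333.876 Pa = 333.876 / 133.322 mmHg = 2.504 mmHg


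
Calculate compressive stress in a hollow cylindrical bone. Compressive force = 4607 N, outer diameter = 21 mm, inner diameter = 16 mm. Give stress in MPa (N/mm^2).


A = pi*(r_o^2 - r_i^2)
r_o = 10.5 mm, r_i = 8 mm
A = 145.299 mm^2
sigma = F/A = 4607 / 145.299
sigma = 31.71 MPa


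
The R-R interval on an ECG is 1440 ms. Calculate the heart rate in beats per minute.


HR = 60 / RR_interval(s)
RR = 1440 ms = 1.44 s
HR = 60 / 1.44 = 41.67 bpm


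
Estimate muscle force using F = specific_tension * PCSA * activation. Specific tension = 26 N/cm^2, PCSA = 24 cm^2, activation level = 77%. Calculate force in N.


F = sigma * PCSA * activation
F = 26 * 24 * 0.77
F = 480.5 N


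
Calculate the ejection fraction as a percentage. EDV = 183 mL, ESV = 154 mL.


SV = EDV - ESV = 183 - 154 = 29 mL
EF = SV/EDV * 100 = 29/183 * 100
EF = 15.85%


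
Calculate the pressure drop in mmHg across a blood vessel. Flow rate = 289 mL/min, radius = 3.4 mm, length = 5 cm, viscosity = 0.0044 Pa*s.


dP = 8*mu*L*Q / (pi*r^4)
Q = 289 mL/min = 4.81667e-06 m^3/s
dP = 20.1927 Pa = 20.1927 / 133.322 mmHg = 0.1515 mmHg


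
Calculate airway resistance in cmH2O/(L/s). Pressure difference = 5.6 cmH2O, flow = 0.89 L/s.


R = dP / flow
R = 5.6 / 0.89
R = 6.292 cmH2O/(L/s)


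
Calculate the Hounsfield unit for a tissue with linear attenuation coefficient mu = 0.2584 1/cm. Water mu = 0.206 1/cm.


HU = ((mu_tissue - mu_water) / mu_water) * 1000
HU = ((0.2584 - 0.206) / 0.206) * 1000
HU = 254.4


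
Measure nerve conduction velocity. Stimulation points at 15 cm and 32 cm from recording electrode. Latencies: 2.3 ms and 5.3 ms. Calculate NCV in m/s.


Distance = (32 - 15) / 100 = 0.17 m
dt = (5.3 - 2.3) / 1000 = 0.003 s
NCV = dist / dt = 56.67 m/s


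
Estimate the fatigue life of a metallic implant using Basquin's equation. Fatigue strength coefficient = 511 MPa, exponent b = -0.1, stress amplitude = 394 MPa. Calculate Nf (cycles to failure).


sigma_a = sigma_f' * (2Nf)^b
2Nf = (sigma_a/sigma_f')^(1/b)
2Nf = (394/511)^(1/-0.1)
2Nf = 13.466253
Nf = 6.733


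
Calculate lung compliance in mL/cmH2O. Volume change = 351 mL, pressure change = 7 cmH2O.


C = dV / dP
C = 351 / 7
C = 50.14 mL/cmH2O


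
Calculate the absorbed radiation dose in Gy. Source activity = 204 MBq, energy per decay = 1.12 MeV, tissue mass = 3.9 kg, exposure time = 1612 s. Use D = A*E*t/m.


A = 204 MBq = 2.0400e+08 Bq
E = 1.12 MeV = 1.79424e-13 J
D = A*E*t/m = 2.0400e+08*1.79424e-13*1612/3.9
D = 0.01513 Gy


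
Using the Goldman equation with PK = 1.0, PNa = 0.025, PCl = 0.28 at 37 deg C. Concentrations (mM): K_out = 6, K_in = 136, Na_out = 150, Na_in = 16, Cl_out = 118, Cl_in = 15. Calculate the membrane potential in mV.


Vm = (RT/F)*ln((PK*Ko + PNa*Nao + PCl*Cli)/(PK*Ki + PNa*Nai + PCl*Clo))
Numer = 13.95, Denom = 169.44
Vm = -66.73 mV


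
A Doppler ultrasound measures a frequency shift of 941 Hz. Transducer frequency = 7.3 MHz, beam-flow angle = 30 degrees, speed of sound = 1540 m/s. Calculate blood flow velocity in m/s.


v = fd * c / (2 * f0 * cos(theta))
v = 941 * 1540 / (2 * 7.3000e+06 * cos(30))
v = 0.1146 m/s


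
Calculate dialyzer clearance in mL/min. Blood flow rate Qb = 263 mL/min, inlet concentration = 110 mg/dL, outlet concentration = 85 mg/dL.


K = Qb * (Cb_in - Cb_out) / Cb_in
K = 263 * (110 - 85) / 110
K = 59.77 mL/min


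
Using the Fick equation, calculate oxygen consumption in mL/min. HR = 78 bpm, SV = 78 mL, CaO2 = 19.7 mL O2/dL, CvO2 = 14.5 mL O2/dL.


CO = HR*SV = 78*78/1000 = 6.084 L/min
a-v O2 diff = 19.7 - 14.5 = 5.2 mL/dL
VO2 = CO * (CaO2-CvO2) * 10 dL/L
VO2 = 6.084 * 5.2 * 10
VO2 = 316.4 mL/min


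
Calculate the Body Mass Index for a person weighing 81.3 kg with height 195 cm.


BMI = weight / height^2
height = 195 cm = 1.95 m
BMI = 81.3 / 1.95^2
BMI = 21.38 kg/m^2


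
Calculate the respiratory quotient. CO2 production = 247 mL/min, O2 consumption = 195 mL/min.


RQ = VCO2 / VO2
RQ = 247 / 195
RQ = 1.267


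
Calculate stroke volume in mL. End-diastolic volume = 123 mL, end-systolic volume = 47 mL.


SV = EDV - ESV
SV = 123 - 47
SV = 76 mL


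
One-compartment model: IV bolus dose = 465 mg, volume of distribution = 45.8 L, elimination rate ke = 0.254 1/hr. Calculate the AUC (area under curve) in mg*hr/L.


C0 = Dose/Vd = 465/45.8 = 10.1528 mg/L
AUC = C0/ke = 10.1528/0.254
AUC = 39.97 mg*hr/L


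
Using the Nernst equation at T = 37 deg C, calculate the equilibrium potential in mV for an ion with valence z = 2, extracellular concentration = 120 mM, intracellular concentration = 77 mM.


E = (RT/(zF)) * ln(C_out/C_in)
T = 37 + 273.15 = 310.15 K
E = (8.314 * 310.15 / (2 * 96485)) * ln(120/77)
E = 5.929 mV


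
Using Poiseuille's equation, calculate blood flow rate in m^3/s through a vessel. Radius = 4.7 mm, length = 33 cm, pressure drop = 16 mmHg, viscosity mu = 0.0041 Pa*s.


Q = pi*r^4*dP / (8*mu*L)
r = 0.0047 m, L = 0.33 m
dP = 16 mmHg = 2133.152 Pa
Q = 3.0212e-04 m^3/s


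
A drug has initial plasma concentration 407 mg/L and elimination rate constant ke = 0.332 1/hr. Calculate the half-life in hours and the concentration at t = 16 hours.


t_half = ln(2) / ke = 0.693147 / 0.332 = 2.088 hr
C(t) = C0 * exp(-ke*t) = 407 * exp(-0.332*16)
C(16) = 2.007 mg/L


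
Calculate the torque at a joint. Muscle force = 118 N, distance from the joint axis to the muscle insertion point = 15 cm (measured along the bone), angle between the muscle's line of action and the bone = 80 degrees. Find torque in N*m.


Torque = F * d * sin(theta)   (moment arm = d*sin(theta))
d = 15 cm = 0.15 m
Torque = 118 * 0.15 * sin(80)
Torque = 17.43 N*m


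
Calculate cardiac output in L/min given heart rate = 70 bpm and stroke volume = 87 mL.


CO = HR * SV
CO = 70 * 87 / 1000
CO = 6.09 L/min


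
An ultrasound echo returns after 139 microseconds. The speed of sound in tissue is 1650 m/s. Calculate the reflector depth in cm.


depth = c * t / 2
t = 139 us = 1.3900e-04 s
depth = 1650 * 1.3900e-04 / 2
depth = 0.114675 m = 11.4675 cm


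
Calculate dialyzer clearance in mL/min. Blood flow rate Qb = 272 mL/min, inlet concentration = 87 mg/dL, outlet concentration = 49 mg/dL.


K = Qb * (Cb_in - Cb_out) / Cb_in
K = 272 * (87 - 49) / 87
K = 118.8 mL/min


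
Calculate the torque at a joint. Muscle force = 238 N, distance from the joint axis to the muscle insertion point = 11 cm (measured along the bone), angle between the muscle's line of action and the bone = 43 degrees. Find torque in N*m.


Torque = F * d * sin(theta)   (moment arm = d*sin(theta))
d = 11 cm = 0.11 m
Torque = 238 * 0.11 * sin(43)
Torque = 17.85 N*m


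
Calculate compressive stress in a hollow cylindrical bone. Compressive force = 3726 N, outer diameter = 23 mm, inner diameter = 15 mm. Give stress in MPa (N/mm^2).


A = pi*(r_o^2 - r_i^2)
r_o = 11.5 mm, r_i = 7.5 mm
A = 238.761 mm^2
sigma = F/A = 3726 / 238.761
sigma = 15.61 MPa


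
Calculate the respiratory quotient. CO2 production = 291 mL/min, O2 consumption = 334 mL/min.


RQ = VCO2 / VO2
RQ = 291 / 334
RQ = 0.8713


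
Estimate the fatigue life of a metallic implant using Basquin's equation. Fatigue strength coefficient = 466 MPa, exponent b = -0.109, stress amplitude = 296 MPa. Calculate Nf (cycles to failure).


sigma_a = sigma_f' * (2Nf)^b
2Nf = (sigma_a/sigma_f')^(1/b)
2Nf = (296/466)^(1/-0.109)
2Nf = 64.298926
Nf = 32.15


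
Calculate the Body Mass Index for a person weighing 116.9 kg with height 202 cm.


BMI = weight / height^2
height = 202 cm = 2.02 m
BMI = 116.9 / 2.02^2
BMI = 28.65 kg/m^2


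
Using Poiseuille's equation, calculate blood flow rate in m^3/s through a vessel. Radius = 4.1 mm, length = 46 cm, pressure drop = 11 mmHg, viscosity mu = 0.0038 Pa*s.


Q = pi*r^4*dP / (8*mu*L)
r = 0.0041 m, L = 0.46 m
dP = 11 mmHg = 1466.542 Pa
Q = 9.3100e-05 m^3/s


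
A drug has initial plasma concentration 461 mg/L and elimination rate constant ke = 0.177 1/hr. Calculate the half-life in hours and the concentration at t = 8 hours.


t_half = ln(2) / ke = 0.693147 / 0.177 = 3.916 hr
C(t) = C0 * exp(-ke*t) = 461 * exp(-0.177*8)
C(8) = 111.9 mg/L


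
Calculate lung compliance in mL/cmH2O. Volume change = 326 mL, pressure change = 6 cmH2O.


C = dV / dP
C = 326 / 6
C = 54.33 mL/cmH2O


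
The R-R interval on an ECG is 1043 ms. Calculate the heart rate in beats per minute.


HR = 60 / RR_interval(s)
RR = 1043 ms = 1.043 s
HR = 60 / 1.043 = 57.53 bpm


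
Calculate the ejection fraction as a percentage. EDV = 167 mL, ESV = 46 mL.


SV = EDV - ESV = 167 - 46 = 121 mL
EF = SV/EDV * 100 = 121/167 * 100
EF = 72.46%


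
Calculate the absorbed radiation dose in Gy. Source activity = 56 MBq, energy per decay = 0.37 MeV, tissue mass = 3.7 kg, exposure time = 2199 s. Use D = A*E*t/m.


A = 56 MBq = 5.6000e+07 Bq
E = 0.37 MeV = 5.9274e-14 J
D = A*E*t/m = 5.6000e+07*5.9274e-14*2199/3.7
D = 0.001973 Gy


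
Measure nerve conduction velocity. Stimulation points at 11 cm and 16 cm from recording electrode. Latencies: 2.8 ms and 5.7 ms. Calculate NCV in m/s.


Distance = (16 - 11) / 100 = 0.05 m
dt = (5.7 - 2.8) / 1000 = 0.0029 s
NCV = dist / dt = 17.24 m/s


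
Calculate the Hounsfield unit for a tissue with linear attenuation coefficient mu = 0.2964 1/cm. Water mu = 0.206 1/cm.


HU = ((mu_tissue - mu_water) / mu_water) * 1000
HU = ((0.2964 - 0.206) / 0.206) * 1000
HU = 438.8


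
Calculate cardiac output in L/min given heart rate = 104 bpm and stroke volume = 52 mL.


CO = HR * SV
CO = 104 * 52 / 1000
CO = 5.408 L/min


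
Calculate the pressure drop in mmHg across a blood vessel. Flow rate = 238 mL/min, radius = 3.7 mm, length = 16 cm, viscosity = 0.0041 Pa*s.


dP = 8*mu*L*Q / (pi*r^4)
Q = 238 mL/min = 3.96667e-06 m^3/s
dP = 35.356 Pa = 35.356 / 133.322 mmHg = 0.2652 mmHg


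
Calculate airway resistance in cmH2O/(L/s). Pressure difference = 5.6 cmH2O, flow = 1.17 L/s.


R = dP / flow
R = 5.6 / 1.17
R = 4.786 cmH2O/(L/s)


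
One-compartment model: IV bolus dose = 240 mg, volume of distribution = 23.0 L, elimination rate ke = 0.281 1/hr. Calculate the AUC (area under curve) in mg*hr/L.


C0 = Dose/Vd = 240/23.0 = 10.4348 mg/L
AUC = C0/ke = 10.4348/0.281
AUC = 37.13 mg*hr/L


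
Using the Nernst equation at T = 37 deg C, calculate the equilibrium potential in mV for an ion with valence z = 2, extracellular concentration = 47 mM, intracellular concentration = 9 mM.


E = (RT/(zF)) * ln(C_out/C_in)
T = 37 + 273.15 = 310.15 K
E = (8.314 * 310.15 / (2 * 96485)) * ln(47/9)
E = 22.09 mV


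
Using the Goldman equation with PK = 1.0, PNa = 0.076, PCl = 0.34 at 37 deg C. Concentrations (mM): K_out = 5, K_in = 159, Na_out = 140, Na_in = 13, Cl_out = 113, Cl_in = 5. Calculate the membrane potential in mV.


Vm = (RT/F)*ln((PK*Ko + PNa*Nao + PCl*Cli)/(PK*Ki + PNa*Nai + PCl*Clo))
Numer = 17.34, Denom = 198.408
Vm = -65.14 mV


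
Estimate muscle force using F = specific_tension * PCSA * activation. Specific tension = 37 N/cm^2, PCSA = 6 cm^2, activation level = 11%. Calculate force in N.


F = sigma * PCSA * activation
F = 37 * 6 * 0.11
F = 24.42 N


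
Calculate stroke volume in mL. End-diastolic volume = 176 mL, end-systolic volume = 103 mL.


SV = EDV - ESV
SV = 176 - 103
SV = 73 mL


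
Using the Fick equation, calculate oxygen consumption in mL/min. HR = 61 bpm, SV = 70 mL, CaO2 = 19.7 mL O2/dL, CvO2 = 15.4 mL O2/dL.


CO = HR*SV = 61*70/1000 = 4.27 L/min
a-v O2 diff = 19.7 - 15.4 = 4.3 mL/dL
VO2 = CO * (CaO2-CvO2) * 10 dL/L
VO2 = 4.27 * 4.3 * 10
VO2 = 183.6 mL/min


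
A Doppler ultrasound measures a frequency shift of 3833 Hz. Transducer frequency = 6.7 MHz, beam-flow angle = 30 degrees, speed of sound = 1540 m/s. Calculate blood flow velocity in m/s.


v = fd * c / (2 * f0 * cos(theta))
v = 3833 * 1540 / (2 * 6.7000e+06 * cos(30))
v = 0.5087 m/s


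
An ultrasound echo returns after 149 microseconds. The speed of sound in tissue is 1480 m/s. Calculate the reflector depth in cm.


depth = c * t / 2
t = 149 us = 1.4900e-04 s
depth = 1480 * 1.4900e-04 / 2
depth = 0.11026 m = 11.026 cm


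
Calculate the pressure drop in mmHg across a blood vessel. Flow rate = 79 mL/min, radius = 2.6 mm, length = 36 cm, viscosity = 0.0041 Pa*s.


dP = 8*mu*L*Q / (pi*r^4)
Q = 79 mL/min = 1.31667e-06 m^3/s
dP = 108.295 Pa = 108.295 / 133.322 mmHg = 0.8123 mmHg


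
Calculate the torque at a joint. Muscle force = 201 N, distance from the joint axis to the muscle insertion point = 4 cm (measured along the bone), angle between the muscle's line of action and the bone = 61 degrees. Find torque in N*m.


Torque = F * d * sin(theta)   (moment arm = d*sin(theta))
d = 4 cm = 0.04 m
Torque = 201 * 0.04 * sin(61)
Torque = 7.032 N*m


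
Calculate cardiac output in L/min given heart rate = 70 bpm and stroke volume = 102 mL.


CO = HR * SV
CO = 70 * 102 / 1000
CO = 7.14 L/min


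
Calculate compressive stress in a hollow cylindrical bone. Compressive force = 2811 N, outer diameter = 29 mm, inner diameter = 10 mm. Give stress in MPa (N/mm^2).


A = pi*(r_o^2 - r_i^2)
r_o = 14.5 mm, r_i = 5 mm
A = 581.98 mm^2
sigma = F/A = 2811 / 581.98
sigma = 4.83 MPa


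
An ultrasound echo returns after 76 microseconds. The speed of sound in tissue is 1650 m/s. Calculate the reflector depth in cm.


depth = c * t / 2
t = 76 us = 7.6000e-05 s
depth = 1650 * 7.6000e-05 / 2
depth = 0.0627 m = 6.27 cm


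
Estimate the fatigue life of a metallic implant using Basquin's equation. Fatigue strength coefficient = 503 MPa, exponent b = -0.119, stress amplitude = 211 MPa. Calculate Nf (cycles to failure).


sigma_a = sigma_f' * (2Nf)^b
2Nf = (sigma_a/sigma_f')^(1/b)
2Nf = (211/503)^(1/-0.119)
2Nf = 1480.6985
Nf = 740.3


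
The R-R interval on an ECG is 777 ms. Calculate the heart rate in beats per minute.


HR = 60 / RR_interval(s)
RR = 777 ms = 0.777 s
HR = 60 / 0.777 = 77.22 bpm


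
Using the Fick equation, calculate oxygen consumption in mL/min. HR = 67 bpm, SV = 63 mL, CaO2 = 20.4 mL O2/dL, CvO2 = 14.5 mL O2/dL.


CO = HR*SV = 67*63/1000 = 4.221 L/min
a-v O2 diff = 20.4 - 14.5 = 5.9 mL/dL
VO2 = CO * (CaO2-CvO2) * 10 dL/L
VO2 = 4.221 * 5.9 * 10
VO2 = 249 mL/min


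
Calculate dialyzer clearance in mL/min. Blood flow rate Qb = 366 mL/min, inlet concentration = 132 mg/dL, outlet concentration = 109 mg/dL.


K = Qb * (Cb_in - Cb_out) / Cb_in
K = 366 * (132 - 109) / 132
K = 63.77 mL/min


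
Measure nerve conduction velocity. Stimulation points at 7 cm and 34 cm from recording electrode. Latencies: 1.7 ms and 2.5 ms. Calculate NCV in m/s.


Distance = (34 - 7) / 100 = 0.27 m
dt = (2.5 - 1.7) / 1000 = 8.0000e-04 s
NCV = dist / dt = 337.5 m/s


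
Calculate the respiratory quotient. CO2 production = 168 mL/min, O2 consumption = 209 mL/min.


RQ = VCO2 / VO2
RQ = 168 / 209
RQ = 0.8038


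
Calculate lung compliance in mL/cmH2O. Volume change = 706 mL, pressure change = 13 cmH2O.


C = dV / dP
C = 706 / 13
C = 54.31 mL/cmH2O


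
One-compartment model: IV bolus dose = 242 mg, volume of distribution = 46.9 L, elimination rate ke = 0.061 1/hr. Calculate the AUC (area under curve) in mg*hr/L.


C0 = Dose/Vd = 242/46.9 = 5.15991 mg/L
AUC = C0/ke = 5.15991/0.061
AUC = 84.59 mg*hr/L


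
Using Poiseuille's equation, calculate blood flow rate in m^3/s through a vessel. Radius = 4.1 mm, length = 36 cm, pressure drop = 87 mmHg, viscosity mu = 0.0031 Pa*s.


Q = pi*r^4*dP / (8*mu*L)
r = 0.0041 m, L = 0.36 m
dP = 87 mmHg = 11599.014 Pa
Q = 0.001153 m^3/s


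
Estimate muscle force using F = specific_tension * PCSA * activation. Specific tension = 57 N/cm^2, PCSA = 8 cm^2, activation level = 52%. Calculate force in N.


F = sigma * PCSA * activation
F = 57 * 8 * 0.52
F = 237.1 N


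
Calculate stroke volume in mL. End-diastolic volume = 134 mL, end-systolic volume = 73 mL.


SV = EDV - ESV
SV = 134 - 73
SV = 61 mL


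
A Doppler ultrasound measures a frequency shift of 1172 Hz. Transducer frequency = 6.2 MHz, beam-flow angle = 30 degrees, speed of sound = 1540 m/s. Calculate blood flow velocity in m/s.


v = fd * c / (2 * f0 * cos(theta))
v = 1172 * 1540 / (2 * 6.2000e+06 * cos(30))
v = 0.1681 m/s


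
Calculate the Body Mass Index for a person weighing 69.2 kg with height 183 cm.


BMI = weight / height^2
height = 183 cm = 1.83 m
BMI = 69.2 / 1.83^2
BMI = 20.66 kg/m^2


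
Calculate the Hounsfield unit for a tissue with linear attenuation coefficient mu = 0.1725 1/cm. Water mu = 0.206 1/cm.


HU = ((mu_tissue - mu_water) / mu_water) * 1000
HU = ((0.1725 - 0.206) / 0.206) * 1000
HU = -162.6


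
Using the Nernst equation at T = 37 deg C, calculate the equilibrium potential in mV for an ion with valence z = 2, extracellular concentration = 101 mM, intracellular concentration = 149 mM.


E = (RT/(zF)) * ln(C_out/C_in)
T = 37 + 273.15 = 310.15 K
E = (8.314 * 310.15 / (2 * 96485)) * ln(101/149)
E = -5.196 mV


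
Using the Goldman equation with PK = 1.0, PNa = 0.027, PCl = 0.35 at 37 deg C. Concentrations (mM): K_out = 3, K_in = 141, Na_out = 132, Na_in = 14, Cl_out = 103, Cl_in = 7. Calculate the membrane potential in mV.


Vm = (RT/F)*ln((PK*Ko + PNa*Nao + PCl*Cli)/(PK*Ki + PNa*Nai + PCl*Clo))
Numer = 9.014, Denom = 177.428
Vm = -79.64 mV


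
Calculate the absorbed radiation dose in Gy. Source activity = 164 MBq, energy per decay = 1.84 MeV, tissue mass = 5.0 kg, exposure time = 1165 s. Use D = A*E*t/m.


A = 164 MBq = 1.6400e+08 Bq
E = 1.84 MeV = 2.94768e-13 J
D = A*E*t/m = 1.6400e+08*2.94768e-13*1165/5.0
D = 0.01126 Gy


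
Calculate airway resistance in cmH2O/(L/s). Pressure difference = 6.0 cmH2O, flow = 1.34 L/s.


R = dP / flow
R = 6.0 / 1.34
R = 4.478 cmH2O/(L/s)


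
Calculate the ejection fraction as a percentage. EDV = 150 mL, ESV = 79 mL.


SV = EDV - ESV = 150 - 79 = 71 mL
EF = SV/EDV * 100 = 71/150 * 100
EF = 47.33%


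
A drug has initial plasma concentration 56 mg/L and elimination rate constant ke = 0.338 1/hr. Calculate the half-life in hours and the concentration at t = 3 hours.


t_half = ln(2) / ke = 0.693147 / 0.338 = 2.051 hr
C(t) = C0 * exp(-ke*t) = 56 * exp(-0.338*3)
C(3) = 20.31 mg/L


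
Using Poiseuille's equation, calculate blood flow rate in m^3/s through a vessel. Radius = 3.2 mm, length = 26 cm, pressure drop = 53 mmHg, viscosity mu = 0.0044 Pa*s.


Q = pi*r^4*dP / (8*mu*L)
r = 0.0032 m, L = 0.26 m
dP = 53 mmHg = 7066.066 Pa
Q = 2.5434e-04 m^3/s


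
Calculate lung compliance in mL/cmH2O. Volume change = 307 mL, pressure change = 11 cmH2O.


C = dV / dP
C = 307 / 11
C = 27.91 mL/cmH2O


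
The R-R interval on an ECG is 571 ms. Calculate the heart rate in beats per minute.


HR = 60 / RR_interval(s)
RR = 571 ms = 0.571 s
HR = 60 / 0.571 = 105.1 bpm


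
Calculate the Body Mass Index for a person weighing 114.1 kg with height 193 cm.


BMI = weight / height^2
height = 193 cm = 1.93 m
BMI = 114.1 / 1.93^2
BMI = 30.63 kg/m^2


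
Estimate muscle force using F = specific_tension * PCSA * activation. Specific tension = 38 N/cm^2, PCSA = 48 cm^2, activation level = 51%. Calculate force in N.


F = sigma * PCSA * activation
F = 38 * 48 * 0.51
F = 930.2 N
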